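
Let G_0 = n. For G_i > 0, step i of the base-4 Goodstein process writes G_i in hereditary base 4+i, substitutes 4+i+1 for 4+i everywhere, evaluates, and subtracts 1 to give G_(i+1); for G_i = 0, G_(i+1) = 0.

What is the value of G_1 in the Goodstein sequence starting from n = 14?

16

[0] 14 ≡ 3·4 + 2 (base 4). Lift 5: 17. −1: 16.
[1] 16 ≡ 3·5 + 1 (base 5). Lift 6: 19. −1: 18.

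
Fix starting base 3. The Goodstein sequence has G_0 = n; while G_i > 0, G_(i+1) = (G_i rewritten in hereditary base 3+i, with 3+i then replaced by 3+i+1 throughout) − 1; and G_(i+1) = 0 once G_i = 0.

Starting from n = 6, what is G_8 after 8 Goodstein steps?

i=0: 6 = 2·3 (b=3); 3→4: 2·4 = 8; 8−1 = 7
i=1: 7 = 4 + 3 (b=4); 4→5: 5 + 3 = 8; 8−1 = 7
i=2: 7 = 5 + 2 (b=5); 5→6: 6 + 2 = 8; 8−1 = 7
i=3: 7 = 6 + 1 (b=6); 6→7: 7 + 1 = 8; 8−1 = 7
i=4: 7 = 7 (b=7); 7→8: 8 = 8; 8−1 = 7
i=5: 7 = 7 (b=8); 8→9: 7 = 7; 7−1 = 6
i=6: 6 = 6 (b=9); 9→10: 6 = 6; 6−1 = 5
i=7: 5 = 5 (b=10); 10→11: 5 = 5; 5−1 = 4

4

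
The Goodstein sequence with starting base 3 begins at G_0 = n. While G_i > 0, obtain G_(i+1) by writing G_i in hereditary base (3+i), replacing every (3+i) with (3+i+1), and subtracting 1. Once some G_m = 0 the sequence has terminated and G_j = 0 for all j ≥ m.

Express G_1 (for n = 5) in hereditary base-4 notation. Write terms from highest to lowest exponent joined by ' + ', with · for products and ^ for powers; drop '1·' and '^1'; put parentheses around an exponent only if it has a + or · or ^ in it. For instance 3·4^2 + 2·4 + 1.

4 + 1

(0) 5|_3 = 3 + 2 ↦ 4 + 2|_4 = 6 ⇒ 5
(1) 5|_4 = 4 + 1 ↦ 5 + 1|_5 = 6 ⇒ 5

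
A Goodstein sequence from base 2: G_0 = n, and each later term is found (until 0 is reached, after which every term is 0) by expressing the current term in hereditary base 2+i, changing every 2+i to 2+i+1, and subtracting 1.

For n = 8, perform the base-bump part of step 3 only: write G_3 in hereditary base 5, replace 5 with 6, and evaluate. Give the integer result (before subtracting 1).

93396

base 2: 8 = 2^(2 + 1); at 3: 3^(3 + 1) = 81; next = 80
base 3: 80 = 2·3^3 + 2·3^2 + 2·3 + 2; at 4: 2·4^4 + 2·4^2 + 2·4 + 2 = 554; next = 553
base 4: 553 = 2·4^4 + 2·4^2 + 2·4 + 1; at 5: 2·5^5 + 2·5^2 + 2·5 + 1 = 6311; next = 6310
base 5: 6310 = 2·5^5 + 2·5^2 + 2·5; at 6: 2·6^6 + 2·6^2 + 2·6 = 93396; next = 93395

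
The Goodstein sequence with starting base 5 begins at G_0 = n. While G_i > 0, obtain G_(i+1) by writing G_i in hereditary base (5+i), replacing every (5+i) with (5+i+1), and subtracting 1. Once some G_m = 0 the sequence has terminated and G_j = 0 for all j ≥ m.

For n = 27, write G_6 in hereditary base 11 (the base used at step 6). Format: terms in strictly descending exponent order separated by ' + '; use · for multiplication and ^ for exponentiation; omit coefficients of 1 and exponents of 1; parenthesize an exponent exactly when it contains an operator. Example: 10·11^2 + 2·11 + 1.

7·11 + 4

[0] 27 ≡ 5^2 + 2 (base 5). Lift 6: 38. −1: 37.
[1] 37 ≡ 6^2 + 1 (base 6). Lift 7: 50. −1: 49.
[2] 49 ≡ 7^2 (base 7). Lift 8: 64. −1: 63.
[3] 63 ≡ 7·8 + 7 (base 8). Lift 9: 70. −1: 69.
[4] 69 ≡ 7·9 + 6 (base 9). Lift 10: 76. −1: 75.
[5] 75 ≡ 7·10 + 5 (base 10). Lift 11: 82. −1: 81.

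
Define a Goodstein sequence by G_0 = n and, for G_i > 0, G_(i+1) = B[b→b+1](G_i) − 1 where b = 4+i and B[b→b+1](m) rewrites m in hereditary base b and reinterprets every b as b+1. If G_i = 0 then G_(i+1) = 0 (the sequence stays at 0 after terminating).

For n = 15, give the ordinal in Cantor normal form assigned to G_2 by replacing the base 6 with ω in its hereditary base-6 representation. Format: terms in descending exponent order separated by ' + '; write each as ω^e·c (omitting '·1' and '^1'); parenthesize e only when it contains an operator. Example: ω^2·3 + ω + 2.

G_0 = 15. HB_4(15) = 3·4 + 3. Bump = 18. G_1 = 17.
G_1 = 17. HB_5(17) = 3·5 + 2. Bump = 20. G_2 = 19.
G_2 = 19. HB_6(19) = 3·6 + 1. Bump = 22. G_3 = 21.

ω·3 + 1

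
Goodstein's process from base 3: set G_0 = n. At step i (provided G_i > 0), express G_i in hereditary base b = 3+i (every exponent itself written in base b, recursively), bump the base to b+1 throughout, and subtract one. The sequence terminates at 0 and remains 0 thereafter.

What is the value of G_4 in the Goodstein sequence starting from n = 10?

30

10 —HB3→ 3^2 + 1 —bump→ 4^2 + 1 = 17 —(−1)→ 16
16 —HB4→ 4^2 —bump→ 5^2 = 25 —(−1)→ 24
24 —HB5→ 4·5 + 4 —bump→ 4·6 + 4 = 28 —(−1)→ 27
27 —HB6→ 4·6 + 3 —bump→ 4·7 + 3 = 31 —(−1)→ 30
30 —HB7→ 4·7 + 2 —bump→ 4·8 + 2 = 34 —(−1)→ 33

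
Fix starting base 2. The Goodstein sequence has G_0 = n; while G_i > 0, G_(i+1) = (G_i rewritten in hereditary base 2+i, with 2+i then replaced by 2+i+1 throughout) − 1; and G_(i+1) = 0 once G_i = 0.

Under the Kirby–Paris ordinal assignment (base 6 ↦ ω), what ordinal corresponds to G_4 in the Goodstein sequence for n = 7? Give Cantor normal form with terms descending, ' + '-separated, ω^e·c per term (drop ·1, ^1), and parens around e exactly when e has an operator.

ω^ω + 1

G_0=7  [base 2] 2^2 + 2 + 1  →[2↦3]→  3^3 + 3 + 1 = 31  −1 ⇒ G_1=30
G_1=30  [base 3] 3^3 + 3  →[3↦4]→  4^4 + 4 = 260  −1 ⇒ G_2=259
G_2=259  [base 4] 4^4 + 3  →[4↦5]→  5^5 + 3 = 3128  −1 ⇒ G_3=3127
G_3=3127  [base 5] 5^5 + 2  →[5↦6]→  6^6 + 2 = 46658  −1 ⇒ G_4=46657
G_4=46657  [base 6] 6^6 + 1  →[6↦7]→  7^7 + 1 = 823544  −1 ⇒ G_5=823543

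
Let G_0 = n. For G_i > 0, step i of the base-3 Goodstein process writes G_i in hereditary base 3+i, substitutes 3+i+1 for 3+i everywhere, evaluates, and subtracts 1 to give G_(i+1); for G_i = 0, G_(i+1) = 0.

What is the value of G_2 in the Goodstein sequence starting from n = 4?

4

i=0: 4 = 3 + 1 (b=3); 3→4: 4 + 1 = 5; 5−1 = 4
i=1: 4 = 4 (b=4); 4→5: 5 = 5; 5−1 = 4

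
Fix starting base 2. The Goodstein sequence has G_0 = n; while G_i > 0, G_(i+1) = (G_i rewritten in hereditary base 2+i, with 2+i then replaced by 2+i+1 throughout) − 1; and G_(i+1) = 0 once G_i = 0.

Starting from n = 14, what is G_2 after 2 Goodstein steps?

i=0: 14 = 2^(2 + 1) + 2^2 + 2 (b=2); 2→3: 3^(3 + 1) + 3^3 + 3 = 111; 111−1 = 110
i=1: 110 = 3^(3 + 1) + 3^3 + 2 (b=3); 3→4: 4^(4 + 1) + 4^4 + 2 = 1282; 1282−1 = 1281
i=2: 1281 = 4^(4 + 1) + 4^4 + 1 (b=4); 4→5: 5^(5 + 1) + 5^5 + 1 = 18751; 18751−1 = 18750

1281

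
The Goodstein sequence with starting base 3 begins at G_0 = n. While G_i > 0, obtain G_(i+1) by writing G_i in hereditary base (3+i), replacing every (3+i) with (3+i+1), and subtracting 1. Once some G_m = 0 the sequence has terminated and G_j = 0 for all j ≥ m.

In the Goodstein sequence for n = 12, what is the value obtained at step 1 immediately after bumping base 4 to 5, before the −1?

28

G_0=12  [base 3] 3^2 + 3  →[3↦4]→  4^2 + 4 = 20  −1 ⇒ G_1=19
G_1=19  [base 4] 4^2 + 3  →[4↦5]→  5^2 + 3 = 28  −1 ⇒ G_2=27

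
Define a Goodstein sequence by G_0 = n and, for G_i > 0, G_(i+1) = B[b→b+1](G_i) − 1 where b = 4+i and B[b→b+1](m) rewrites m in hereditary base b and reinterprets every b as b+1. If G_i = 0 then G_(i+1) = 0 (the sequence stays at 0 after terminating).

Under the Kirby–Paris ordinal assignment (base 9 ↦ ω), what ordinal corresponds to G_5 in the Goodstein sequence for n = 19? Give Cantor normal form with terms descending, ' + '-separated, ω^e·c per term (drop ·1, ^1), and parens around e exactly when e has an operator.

ω·7 + 6

base 4: 19 = 4^2 + 3; at 5: 5^2 + 3 = 28; next = 27
base 5: 27 = 5^2 + 2; at 6: 6^2 + 2 = 38; next = 37
base 6: 37 = 6^2 + 1; at 7: 7^2 + 1 = 50; next = 49
base 7: 49 = 7^2; at 8: 8^2 = 64; next = 63
base 8: 63 = 7·8 + 7; at 9: 7·9 + 7 = 70; next = 69
base 9: 69 = 7·9 + 6; at 10: 7·10 + 6 = 76; next = 75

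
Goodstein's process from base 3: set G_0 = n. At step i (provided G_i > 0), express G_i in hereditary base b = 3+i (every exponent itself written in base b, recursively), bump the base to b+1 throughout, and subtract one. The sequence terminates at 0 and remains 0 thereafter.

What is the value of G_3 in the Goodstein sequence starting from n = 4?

G_0=4  [base 3] 3 + 1  →[3↦4]→  4 + 1 = 5  −1 ⇒ G_1=4
G_1=4  [base 4] 4  →[4↦5]→  5 = 5  −1 ⇒ G_2=4
G_2=4  [base 5] 4  →[5↦6]→  4 = 4  −1 ⇒ G_3=3

3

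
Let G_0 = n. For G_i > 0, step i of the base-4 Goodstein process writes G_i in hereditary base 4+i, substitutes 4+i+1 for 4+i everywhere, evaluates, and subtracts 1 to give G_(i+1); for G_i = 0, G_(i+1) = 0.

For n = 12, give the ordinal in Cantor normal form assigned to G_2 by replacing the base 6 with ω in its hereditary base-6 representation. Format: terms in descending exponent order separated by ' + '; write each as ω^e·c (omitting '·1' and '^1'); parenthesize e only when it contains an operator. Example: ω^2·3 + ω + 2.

(0) 12|_4 = 3·4 ↦ 3·5|_5 = 15 ⇒ 14
(1) 14|_5 = 2·5 + 4 ↦ 2·6 + 4|_6 = 16 ⇒ 15
(2) 15|_6 = 2·6 + 3 ↦ 2·7 + 3|_7 = 17 ⇒ 16

ω·2 + 3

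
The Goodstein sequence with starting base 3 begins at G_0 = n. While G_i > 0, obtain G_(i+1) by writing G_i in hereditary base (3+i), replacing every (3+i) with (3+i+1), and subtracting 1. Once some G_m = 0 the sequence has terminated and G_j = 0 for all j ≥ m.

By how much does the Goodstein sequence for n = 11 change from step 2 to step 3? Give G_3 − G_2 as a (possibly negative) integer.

G_0=11  [base 3] 3^2 + 2  →[3↦4]→  4^2 + 2 = 18  −1 ⇒ G_1=17
G_1=17  [base 4] 4^2 + 1  →[4↦5]→  5^2 + 1 = 26  −1 ⇒ G_2=25
G_2=25  [base 5] 5^2  →[5↦6]→  6^2 = 36  −1 ⇒ G_3=35

10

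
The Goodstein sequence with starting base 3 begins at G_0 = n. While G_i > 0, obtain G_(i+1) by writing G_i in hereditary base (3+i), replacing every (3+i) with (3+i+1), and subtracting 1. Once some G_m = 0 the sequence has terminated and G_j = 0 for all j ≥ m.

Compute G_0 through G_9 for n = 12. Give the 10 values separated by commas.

i=0: 12 = 3^2 + 3 (b=3); 3→4: 4^2 + 4 = 20; 20−1 = 19
i=1: 19 = 4^2 + 3 (b=4); 4→5: 5^2 + 3 = 28; 28−1 = 27
i=2: 27 = 5^2 + 2 (b=5); 5→6: 6^2 + 2 = 38; 38−1 = 37
i=3: 37 = 6^2 + 1 (b=6); 6→7: 7^2 + 1 = 50; 50−1 = 49
i=4: 49 = 7^2 (b=7); 7→8: 8^2 = 64; 64−1 = 63
i=5: 63 = 7·8 + 7 (b=8); 8→9: 7·9 + 7 = 70; 70−1 = 69
i=6: 69 = 7·9 + 6 (b=9); 9→10: 7·10 + 6 = 76; 76−1 = 75
i=7: 75 = 7·10 + 5 (b=10); 10→11: 7·11 + 5 = 82; 82−1 = 81
i=8: 81 = 7·11 + 4 (b=11); 11→12: 7·12 + 4 = 88; 88−1 = 87

12, 19, 27, 37, 49, 63, 69, 75, 81, 87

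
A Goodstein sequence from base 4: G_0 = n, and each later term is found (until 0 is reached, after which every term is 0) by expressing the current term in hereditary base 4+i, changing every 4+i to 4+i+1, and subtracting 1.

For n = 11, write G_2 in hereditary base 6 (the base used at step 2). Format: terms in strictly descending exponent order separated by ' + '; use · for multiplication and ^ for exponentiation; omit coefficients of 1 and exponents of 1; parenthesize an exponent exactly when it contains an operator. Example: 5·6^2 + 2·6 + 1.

2·6 + 1

G_0=11  [base 4] 2·4 + 3  →[4↦5]→  2·5 + 3 = 13  −1 ⇒ G_1=12
G_1=12  [base 5] 2·5 + 2  →[5↦6]→  2·6 + 2 = 14  −1 ⇒ G_2=13
G_2=13  [base 6] 2·6 + 1  →[6↦7]→  2·7 + 1 = 15  −1 ⇒ G_3=14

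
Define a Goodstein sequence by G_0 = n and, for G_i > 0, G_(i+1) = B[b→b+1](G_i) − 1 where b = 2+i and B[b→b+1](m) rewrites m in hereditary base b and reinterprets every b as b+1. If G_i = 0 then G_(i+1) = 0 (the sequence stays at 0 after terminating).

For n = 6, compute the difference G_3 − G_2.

(0) 6|_2 = 2^2 + 2 ↦ 3^3 + 3|_3 = 30 ⇒ 29
(1) 29|_3 = 3^3 + 2 ↦ 4^4 + 2|_4 = 258 ⇒ 257
(2) 257|_4 = 4^4 + 1 ↦ 5^5 + 1|_5 = 3126 ⇒ 3125

2868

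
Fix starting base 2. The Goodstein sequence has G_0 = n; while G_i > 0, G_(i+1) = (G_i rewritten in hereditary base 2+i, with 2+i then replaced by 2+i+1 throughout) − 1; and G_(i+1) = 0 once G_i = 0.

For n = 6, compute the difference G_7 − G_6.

144904

(0) 6|_2 = 2^2 + 2 ↦ 3^3 + 3|_3 = 30 ⇒ 29
(1) 29|_3 = 3^3 + 2 ↦ 4^4 + 2|_4 = 258 ⇒ 257
(2) 257|_4 = 4^4 + 1 ↦ 5^5 + 1|_5 = 3126 ⇒ 3125
(3) 3125|_5 = 5^5 ↦ 6^6|_6 = 46656 ⇒ 46655
(4) 46655|_6 = 5·6^5 + 5·6^4 + 5·6^3 + 5·6^2 + 5·6 + 5 ↦ 5·7^5 + 5·7^4 + 5·7^3 + 5·7^2 + 5·7 + 5|_7 = 98040 ⇒ 98039
(5) 98039|_7 = 5·7^5 + 5·7^4 + 5·7^3 + 5·7^2 + 5·7 + 4 ↦ 5·8^5 + 5·8^4 + 5·8^3 + 5·8^2 + 5·8 + 4|_8 = 187244 ⇒ 187243
(6) 187243|_8 = 5·8^5 + 5·8^4 + 5·8^3 + 5·8^2 + 5·8 + 3 ↦ 5·9^5 + 5·9^4 + 5·9^3 + 5·9^2 + 5·9 + 3|_9 = 332148 ⇒ 332147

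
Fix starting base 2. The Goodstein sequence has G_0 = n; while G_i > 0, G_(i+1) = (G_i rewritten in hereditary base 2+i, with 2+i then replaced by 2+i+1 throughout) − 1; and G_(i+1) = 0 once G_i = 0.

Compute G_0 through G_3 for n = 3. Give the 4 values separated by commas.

3, 3, 3, 2

[0] 3 ≡ 2 + 1 (base 2). Lift 3: 4. −1: 3.
[1] 3 ≡ 3 (base 3). Lift 4: 4. −1: 3.
[2] 3 ≡ 3 (base 4). Lift 5: 3. −1: 2.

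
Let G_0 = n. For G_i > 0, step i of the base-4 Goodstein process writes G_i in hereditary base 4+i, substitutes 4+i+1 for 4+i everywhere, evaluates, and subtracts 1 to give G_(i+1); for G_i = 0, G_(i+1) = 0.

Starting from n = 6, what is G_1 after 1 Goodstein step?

6

base 4: 6 = 4 + 2; at 5: 5 + 2 = 7; next = 6
base 5: 6 = 5 + 1; at 6: 6 + 1 = 7; next = 6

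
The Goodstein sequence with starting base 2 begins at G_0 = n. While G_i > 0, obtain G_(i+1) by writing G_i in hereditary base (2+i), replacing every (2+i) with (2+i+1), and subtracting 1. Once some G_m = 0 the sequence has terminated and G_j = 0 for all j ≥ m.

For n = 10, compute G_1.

step 0: 10 = 2^(2 + 1) + 2; sub 3 for 2: 3^(3 + 1) + 3; = 84; G_1 = 84−1 = 83
step 1: 83 = 3^(3 + 1) + 2; sub 4 for 3: 4^(4 + 1) + 2; = 1026; G_2 = 1026−1 = 1025

83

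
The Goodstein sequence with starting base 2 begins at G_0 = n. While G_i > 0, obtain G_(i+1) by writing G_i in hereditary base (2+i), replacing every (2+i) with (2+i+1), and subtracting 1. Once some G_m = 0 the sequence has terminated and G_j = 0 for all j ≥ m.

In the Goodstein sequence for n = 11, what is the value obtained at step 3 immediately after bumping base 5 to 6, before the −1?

G_0 = 11. HB_2(11) = 2^(2 + 1) + 2 + 1. Bump = 85. G_1 = 84.
G_1 = 84. HB_3(84) = 3^(3 + 1) + 3. Bump = 1028. G_2 = 1027.
G_2 = 1027. HB_4(1027) = 4^(4 + 1) + 3. Bump = 15628. G_3 = 15627.

279938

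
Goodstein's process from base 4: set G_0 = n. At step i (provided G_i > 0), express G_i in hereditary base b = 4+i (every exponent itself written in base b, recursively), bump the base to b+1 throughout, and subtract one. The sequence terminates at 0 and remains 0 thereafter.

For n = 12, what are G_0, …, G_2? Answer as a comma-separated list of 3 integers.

[0] 12 ≡ 3·4 (base 4). Lift 5: 15. −1: 14.
[1] 14 ≡ 2·5 + 4 (base 5). Lift 6: 16. −1: 15.

12, 14, 15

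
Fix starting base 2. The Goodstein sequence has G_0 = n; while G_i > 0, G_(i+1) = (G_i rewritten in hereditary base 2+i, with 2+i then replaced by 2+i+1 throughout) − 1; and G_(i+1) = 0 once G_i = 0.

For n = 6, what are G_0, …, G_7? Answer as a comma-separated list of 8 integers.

6 —HB2→ 2^2 + 2 —bump→ 3^3 + 3 = 30 —(−1)→ 29
29 —HB3→ 3^3 + 2 —bump→ 4^4 + 2 = 258 —(−1)→ 257
257 —HB4→ 4^4 + 1 —bump→ 5^5 + 1 = 3126 —(−1)→ 3125
3125 —HB5→ 5^5 —bump→ 6^6 = 46656 —(−1)→ 46655
46655 —HB6→ 5·6^5 + 5·6^4 + 5·6^3 + 5·6^2 + 5·6 + 5 —bump→ 5·7^5 + 5·7^4 + 5·7^3 + 5·7^2 + 5·7 + 5 = 98040 —(−1)→ 98039
98039 —HB7→ 5·7^5 + 5·7^4 + 5·7^3 + 5·7^2 + 5·7 + 4 —bump→ 5·8^5 + 5·8^4 + 5·8^3 + 5·8^2 + 5·8 + 4 = 187244 —(−1)→ 187243
187243 —HB8→ 5·8^5 + 5·8^4 + 5·8^3 + 5·8^2 + 5·8 + 3 —bump→ 5·9^5 + 5·9^4 + 5·9^3 + 5·9^2 + 5·9 + 3 = 332148 —(−1)→ 332147

6, 29, 257, 3125, 46655, 98039, 187243, 332147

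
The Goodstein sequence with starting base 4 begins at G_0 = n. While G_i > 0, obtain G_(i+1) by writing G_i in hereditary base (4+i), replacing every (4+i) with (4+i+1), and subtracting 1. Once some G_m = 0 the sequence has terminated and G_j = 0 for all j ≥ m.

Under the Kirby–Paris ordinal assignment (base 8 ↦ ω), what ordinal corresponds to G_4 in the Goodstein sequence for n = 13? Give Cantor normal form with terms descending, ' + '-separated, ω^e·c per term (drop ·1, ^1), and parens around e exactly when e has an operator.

13 —HB4→ 3·4 + 1 —bump→ 3·5 + 1 = 16 —(−1)→ 15
15 —HB5→ 3·5 —bump→ 3·6 = 18 —(−1)→ 17
17 —HB6→ 2·6 + 5 —bump→ 2·7 + 5 = 19 —(−1)→ 18
18 —HB7→ 2·7 + 4 —bump→ 2·8 + 4 = 20 —(−1)→ 19
19 —HB8→ 2·8 + 3 —bump→ 2·9 + 3 = 21 —(−1)→ 20

ω·2 + 3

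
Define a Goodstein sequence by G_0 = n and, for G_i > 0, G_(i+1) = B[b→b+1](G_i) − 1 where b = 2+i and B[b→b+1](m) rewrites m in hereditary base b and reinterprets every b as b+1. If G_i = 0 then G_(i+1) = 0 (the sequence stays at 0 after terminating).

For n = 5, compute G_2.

base 2: 5 = 2^2 + 1; at 3: 3^3 + 1 = 28; next = 27
base 3: 27 = 3^3; at 4: 4^4 = 256; next = 255
base 4: 255 = 3·4^3 + 3·4^2 + 3·4 + 3; at 5: 3·5^3 + 3·5^2 + 3·5 + 3 = 468; next = 467

255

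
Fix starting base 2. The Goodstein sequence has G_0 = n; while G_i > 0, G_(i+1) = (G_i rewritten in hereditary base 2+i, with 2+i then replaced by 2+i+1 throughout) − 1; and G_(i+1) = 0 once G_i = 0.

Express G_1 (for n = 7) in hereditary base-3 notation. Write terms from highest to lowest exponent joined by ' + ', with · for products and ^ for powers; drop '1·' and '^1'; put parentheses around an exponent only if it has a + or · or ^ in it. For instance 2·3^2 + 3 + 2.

3^3 + 3

G_0=7  [base 2] 2^2 + 2 + 1  →[2↦3]→  3^3 + 3 + 1 = 31  −1 ⇒ G_1=30
G_1=30  [base 3] 3^3 + 3  →[3↦4]→  4^4 + 4 = 260  −1 ⇒ G_2=259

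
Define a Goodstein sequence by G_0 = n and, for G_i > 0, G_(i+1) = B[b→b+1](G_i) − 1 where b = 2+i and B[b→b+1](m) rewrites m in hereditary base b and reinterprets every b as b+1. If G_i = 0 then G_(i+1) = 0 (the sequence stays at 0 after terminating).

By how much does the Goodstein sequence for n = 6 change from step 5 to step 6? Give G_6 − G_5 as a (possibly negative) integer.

6 —HB2→ 2^2 + 2 —bump→ 3^3 + 3 = 30 —(−1)→ 29
29 —HB3→ 3^3 + 2 —bump→ 4^4 + 2 = 258 —(−1)→ 257
257 —HB4→ 4^4 + 1 —bump→ 5^5 + 1 = 3126 —(−1)→ 3125
3125 —HB5→ 5^5 —bump→ 6^6 = 46656 —(−1)→ 46655
46655 —HB6→ 5·6^5 + 5·6^4 + 5·6^3 + 5·6^2 + 5·6 + 5 —bump→ 5·7^5 + 5·7^4 + 5·7^3 + 5·7^2 + 5·7 + 5 = 98040 —(−1)→ 98039
98039 —HB7→ 5·7^5 + 5·7^4 + 5·7^3 + 5·7^2 + 5·7 + 4 —bump→ 5·8^5 + 5·8^4 + 5·8^3 + 5·8^2 + 5·8 + 4 = 187244 —(−1)→ 187243

89204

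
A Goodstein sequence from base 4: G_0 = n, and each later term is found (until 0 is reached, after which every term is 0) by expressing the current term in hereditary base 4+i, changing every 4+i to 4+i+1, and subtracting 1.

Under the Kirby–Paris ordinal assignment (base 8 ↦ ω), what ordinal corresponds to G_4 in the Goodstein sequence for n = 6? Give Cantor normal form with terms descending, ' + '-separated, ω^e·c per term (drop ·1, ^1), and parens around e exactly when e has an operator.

5

[0] 6 ≡ 4 + 2 (base 4). Lift 5: 7. −1: 6.
[1] 6 ≡ 5 + 1 (base 5). Lift 6: 7. −1: 6.
[2] 6 ≡ 6 (base 6). Lift 7: 7. −1: 6.
[3] 6 ≡ 6 (base 7). Lift 8: 6. −1: 5.
[4] 5 ≡ 5 (base 8). Lift 9: 5. −1: 4.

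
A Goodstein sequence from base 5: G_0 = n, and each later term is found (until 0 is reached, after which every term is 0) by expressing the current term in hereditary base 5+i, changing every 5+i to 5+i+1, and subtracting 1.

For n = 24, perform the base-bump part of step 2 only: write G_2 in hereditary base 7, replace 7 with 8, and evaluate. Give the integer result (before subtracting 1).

[0] 24 ≡ 4·5 + 4 (base 5). Lift 6: 28. −1: 27.
[1] 27 ≡ 4·6 + 3 (base 6). Lift 7: 31. −1: 30.
[2] 30 ≡ 4·7 + 2 (base 7). Lift 8: 34. −1: 33.

34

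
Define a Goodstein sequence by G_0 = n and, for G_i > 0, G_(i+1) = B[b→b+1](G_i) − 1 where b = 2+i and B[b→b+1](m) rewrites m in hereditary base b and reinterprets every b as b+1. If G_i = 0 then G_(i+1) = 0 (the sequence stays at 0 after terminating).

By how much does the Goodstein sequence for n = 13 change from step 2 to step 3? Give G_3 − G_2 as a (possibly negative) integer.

14813

13 —HB2→ 2^(2 + 1) + 2^2 + 1 —bump→ 3^(3 + 1) + 3^3 + 1 = 109 —(−1)→ 108
108 —HB3→ 3^(3 + 1) + 3^3 —bump→ 4^(4 + 1) + 4^4 = 1280 —(−1)→ 1279
1279 —HB4→ 4^(4 + 1) + 3·4^3 + 3·4^2 + 3·4 + 3 —bump→ 5^(5 + 1) + 3·5^3 + 3·5^2 + 3·5 + 3 = 16093 —(−1)→ 16092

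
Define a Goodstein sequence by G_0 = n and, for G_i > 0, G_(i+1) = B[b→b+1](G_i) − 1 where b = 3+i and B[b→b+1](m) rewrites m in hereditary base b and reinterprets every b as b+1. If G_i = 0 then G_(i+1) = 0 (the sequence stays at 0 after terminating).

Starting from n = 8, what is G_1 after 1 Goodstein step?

(0) 8|_3 = 2·3 + 2 ↦ 2·4 + 2|_4 = 10 ⇒ 9
(1) 9|_4 = 2·4 + 1 ↦ 2·5 + 1|_5 = 11 ⇒ 10

9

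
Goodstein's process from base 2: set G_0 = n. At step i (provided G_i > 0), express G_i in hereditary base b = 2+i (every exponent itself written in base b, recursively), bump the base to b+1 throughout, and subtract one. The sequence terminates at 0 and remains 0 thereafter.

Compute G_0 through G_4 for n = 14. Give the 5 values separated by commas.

14, 110, 1281, 18750, 326591

base 2: 14 = 2^(2 + 1) + 2^2 + 2; at 3: 3^(3 + 1) + 3^3 + 3 = 111; next = 110
base 3: 110 = 3^(3 + 1) + 3^3 + 2; at 4: 4^(4 + 1) + 4^4 + 2 = 1282; next = 1281
base 4: 1281 = 4^(4 + 1) + 4^4 + 1; at 5: 5^(5 + 1) + 5^5 + 1 = 18751; next = 18750
base 5: 18750 = 5^(5 + 1) + 5^5; at 6: 6^(6 + 1) + 6^6 = 326592; next = 326591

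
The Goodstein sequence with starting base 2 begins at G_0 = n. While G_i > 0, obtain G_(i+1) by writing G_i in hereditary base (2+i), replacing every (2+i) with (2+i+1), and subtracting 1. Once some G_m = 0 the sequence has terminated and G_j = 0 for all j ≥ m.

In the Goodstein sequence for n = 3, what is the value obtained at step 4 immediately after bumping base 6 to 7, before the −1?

1

(0) 3|_2 = 2 + 1 ↦ 3 + 1|_3 = 4 ⇒ 3
(1) 3|_3 = 3 ↦ 4|_4 = 4 ⇒ 3
(2) 3|_4 = 3 ↦ 3|_5 = 3 ⇒ 2
(3) 2|_5 = 2 ↦ 2|_6 = 2 ⇒ 1
(4) 1|_6 = 1 ↦ 1|_7 = 1 ⇒ 0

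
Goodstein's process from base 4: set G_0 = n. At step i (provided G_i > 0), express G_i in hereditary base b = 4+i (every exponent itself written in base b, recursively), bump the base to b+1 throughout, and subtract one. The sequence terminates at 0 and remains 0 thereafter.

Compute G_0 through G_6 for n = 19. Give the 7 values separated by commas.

19, 27, 37, 49, 63, 69, 75

19 —HB4→ 4^2 + 3 —bump→ 5^2 + 3 = 28 —(−1)→ 27
27 —HB5→ 5^2 + 2 —bump→ 6^2 + 2 = 38 —(−1)→ 37
37 —HB6→ 6^2 + 1 —bump→ 7^2 + 1 = 50 —(−1)→ 49
49 —HB7→ 7^2 —bump→ 8^2 = 64 —(−1)→ 63
63 —HB8→ 7·8 + 7 —bump→ 7·9 + 7 = 70 —(−1)→ 69
69 —HB9→ 7·9 + 6 —bump→ 7·10 + 6 = 76 —(−1)→ 75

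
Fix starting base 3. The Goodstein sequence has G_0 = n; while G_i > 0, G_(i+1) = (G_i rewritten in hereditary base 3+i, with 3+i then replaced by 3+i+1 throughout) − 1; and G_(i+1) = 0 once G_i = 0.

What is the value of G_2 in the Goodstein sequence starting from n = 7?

9

7 —HB3→ 2·3 + 1 —bump→ 2·4 + 1 = 9 —(−1)→ 8
8 —HB4→ 2·4 —bump→ 2·5 = 10 —(−1)→ 9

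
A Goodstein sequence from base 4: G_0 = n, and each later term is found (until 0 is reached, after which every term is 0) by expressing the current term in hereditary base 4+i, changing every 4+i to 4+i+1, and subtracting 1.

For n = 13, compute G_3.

[0] 13 ≡ 3·4 + 1 (base 4). Lift 5: 16. −1: 15.
[1] 15 ≡ 3·5 (base 5). Lift 6: 18. −1: 17.
[2] 17 ≡ 2·6 + 5 (base 6). Lift 7: 19. −1: 18.
[3] 18 ≡ 2·7 + 4 (base 7). Lift 8: 20. −1: 19.

18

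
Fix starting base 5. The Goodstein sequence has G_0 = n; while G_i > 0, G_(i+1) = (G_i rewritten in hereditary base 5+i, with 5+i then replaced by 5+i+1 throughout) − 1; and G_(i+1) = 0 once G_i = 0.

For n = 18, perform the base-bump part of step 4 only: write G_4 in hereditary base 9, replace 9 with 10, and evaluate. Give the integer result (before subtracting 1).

28

(0) 18|_5 = 3·5 + 3 ↦ 3·6 + 3|_6 = 21 ⇒ 20
(1) 20|_6 = 3·6 + 2 ↦ 3·7 + 2|_7 = 23 ⇒ 22
(2) 22|_7 = 3·7 + 1 ↦ 3·8 + 1|_8 = 25 ⇒ 24
(3) 24|_8 = 3·8 ↦ 3·9|_9 = 27 ⇒ 26
(4) 26|_9 = 2·9 + 8 ↦ 2·10 + 8|_10 = 28 ⇒ 27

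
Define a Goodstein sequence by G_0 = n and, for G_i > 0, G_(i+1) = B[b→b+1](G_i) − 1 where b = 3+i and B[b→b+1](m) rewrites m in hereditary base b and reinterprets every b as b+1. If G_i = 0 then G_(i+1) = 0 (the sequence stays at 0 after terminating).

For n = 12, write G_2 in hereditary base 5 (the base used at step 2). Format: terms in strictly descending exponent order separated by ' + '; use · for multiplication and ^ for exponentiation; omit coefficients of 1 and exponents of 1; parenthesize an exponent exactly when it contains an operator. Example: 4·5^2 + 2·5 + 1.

5^2 + 2

G_0=12  [base 3] 3^2 + 3  →[3↦4]→  4^2 + 4 = 20  −1 ⇒ G_1=19
G_1=19  [base 4] 4^2 + 3  →[4↦5]→  5^2 + 3 = 28  −1 ⇒ G_2=27
G_2=27  [base 5] 5^2 + 2  →[5↦6]→  6^2 + 2 = 38  −1 ⇒ G_3=37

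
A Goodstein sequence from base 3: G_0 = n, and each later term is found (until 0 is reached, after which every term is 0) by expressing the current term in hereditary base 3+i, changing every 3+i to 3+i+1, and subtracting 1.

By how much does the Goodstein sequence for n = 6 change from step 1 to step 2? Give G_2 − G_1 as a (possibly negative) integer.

6 —HB3→ 2·3 —bump→ 2·4 = 8 —(−1)→ 7
7 —HB4→ 4 + 3 —bump→ 5 + 3 = 8 —(−1)→ 7

0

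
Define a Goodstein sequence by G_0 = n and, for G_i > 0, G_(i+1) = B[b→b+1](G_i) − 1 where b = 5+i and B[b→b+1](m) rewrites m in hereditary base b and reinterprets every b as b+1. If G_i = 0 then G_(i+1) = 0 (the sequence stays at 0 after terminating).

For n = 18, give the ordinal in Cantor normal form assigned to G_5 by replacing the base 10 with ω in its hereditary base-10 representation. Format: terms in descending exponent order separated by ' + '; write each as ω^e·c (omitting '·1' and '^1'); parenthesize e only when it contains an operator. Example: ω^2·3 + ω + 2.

G_0=18  [base 5] 3·5 + 3  →[5↦6]→  3·6 + 3 = 21  −1 ⇒ G_1=20
G_1=20  [base 6] 3·6 + 2  →[6↦7]→  3·7 + 2 = 23  −1 ⇒ G_2=22
G_2=22  [base 7] 3·7 + 1  →[7↦8]→  3·8 + 1 = 25  −1 ⇒ G_3=24
G_3=24  [base 8] 3·8  →[8↦9]→  3·9 = 27  −1 ⇒ G_4=26
G_4=26  [base 9] 2·9 + 8  →[9↦10]→  2·10 + 8 = 28  −1 ⇒ G_5=27
G_5=27  [base 10] 2·10 + 7  →[10↦11]→  2·11 + 7 = 29  −1 ⇒ G_6=28

ω·2 + 7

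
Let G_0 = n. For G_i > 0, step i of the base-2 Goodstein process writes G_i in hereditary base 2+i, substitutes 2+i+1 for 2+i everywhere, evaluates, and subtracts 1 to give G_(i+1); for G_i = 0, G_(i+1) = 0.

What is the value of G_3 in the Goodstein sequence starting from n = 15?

(0) 15|_2 = 2^(2 + 1) + 2^2 + 2 + 1 ↦ 3^(3 + 1) + 3^3 + 3 + 1|_3 = 112 ⇒ 111
(1) 111|_3 = 3^(3 + 1) + 3^3 + 3 ↦ 4^(4 + 1) + 4^4 + 4|_4 = 1284 ⇒ 1283
(2) 1283|_4 = 4^(4 + 1) + 4^4 + 3 ↦ 5^(5 + 1) + 5^5 + 3|_5 = 18753 ⇒ 18752

18752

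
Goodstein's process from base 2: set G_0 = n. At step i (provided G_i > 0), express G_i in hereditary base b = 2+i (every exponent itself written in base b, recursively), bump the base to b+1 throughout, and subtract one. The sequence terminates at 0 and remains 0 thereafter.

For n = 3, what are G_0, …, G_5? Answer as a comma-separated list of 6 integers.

3 —HB2→ 2 + 1 —bump→ 3 + 1 = 4 —(−1)→ 3
3 —HB3→ 3 —bump→ 4 = 4 —(−1)→ 3
3 —HB4→ 3 —bump→ 3 = 3 —(−1)→ 2
2 —HB5→ 2 —bump→ 2 = 2 —(−1)→ 1
1 —HB6→ 1 —bump→ 1 = 1 —(−1)→ 0

3, 3, 3, 2, 1, 0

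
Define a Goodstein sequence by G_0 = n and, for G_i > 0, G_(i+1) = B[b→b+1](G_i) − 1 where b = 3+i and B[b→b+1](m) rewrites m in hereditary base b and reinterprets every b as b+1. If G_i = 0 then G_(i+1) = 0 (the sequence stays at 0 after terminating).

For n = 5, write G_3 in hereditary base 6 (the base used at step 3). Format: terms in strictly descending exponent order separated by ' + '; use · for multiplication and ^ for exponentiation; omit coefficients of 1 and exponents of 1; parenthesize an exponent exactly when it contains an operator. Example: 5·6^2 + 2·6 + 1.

step 0: 5 = 3 + 2; sub 4 for 3: 4 + 2; = 6; G_1 = 6−1 = 5
step 1: 5 = 4 + 1; sub 5 for 4: 5 + 1; = 6; G_2 = 6−1 = 5
step 2: 5 = 5; sub 6 for 5: 6; = 6; G_3 = 6−1 = 5
step 3: 5 = 5; sub 7 for 6: 5; = 5; G_4 = 5−1 = 4

5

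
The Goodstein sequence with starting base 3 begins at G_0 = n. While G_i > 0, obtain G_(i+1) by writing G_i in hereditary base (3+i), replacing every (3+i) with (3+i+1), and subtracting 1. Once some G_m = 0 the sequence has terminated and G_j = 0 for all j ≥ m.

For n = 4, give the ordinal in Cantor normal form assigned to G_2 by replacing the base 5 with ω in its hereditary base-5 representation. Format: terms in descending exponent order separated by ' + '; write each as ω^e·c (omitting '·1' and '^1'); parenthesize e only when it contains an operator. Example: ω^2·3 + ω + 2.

4

G_0=4  [base 3] 3 + 1  →[3↦4]→  4 + 1 = 5  −1 ⇒ G_1=4
G_1=4  [base 4] 4  →[4↦5]→  5 = 5  −1 ⇒ G_2=4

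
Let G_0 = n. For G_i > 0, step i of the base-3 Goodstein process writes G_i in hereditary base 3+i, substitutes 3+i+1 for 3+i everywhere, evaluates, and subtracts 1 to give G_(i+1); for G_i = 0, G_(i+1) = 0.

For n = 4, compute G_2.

[0] 4 ≡ 3 + 1 (base 3). Lift 4: 5. −1: 4.
[1] 4 ≡ 4 (base 4). Lift 5: 5. −1: 4.
[2] 4 ≡ 4 (base 5). Lift 6: 4. −1: 3.

4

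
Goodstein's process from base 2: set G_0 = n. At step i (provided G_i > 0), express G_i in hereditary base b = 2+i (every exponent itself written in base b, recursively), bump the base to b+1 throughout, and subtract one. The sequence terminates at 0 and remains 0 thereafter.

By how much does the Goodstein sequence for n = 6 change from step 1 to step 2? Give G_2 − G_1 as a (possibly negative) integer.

step 0: 6 = 2^2 + 2; sub 3 for 2: 3^3 + 3; = 30; G_1 = 30−1 = 29
step 1: 29 = 3^3 + 2; sub 4 for 3: 4^4 + 2; = 258; G_2 = 258−1 = 257

228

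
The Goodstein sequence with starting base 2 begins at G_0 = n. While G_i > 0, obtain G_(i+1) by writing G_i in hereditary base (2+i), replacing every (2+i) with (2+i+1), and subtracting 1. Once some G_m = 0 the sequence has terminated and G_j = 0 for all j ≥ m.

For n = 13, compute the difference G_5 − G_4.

step 0: 13 = 2^(2 + 1) + 2^2 + 1; sub 3 for 2: 3^(3 + 1) + 3^3 + 1; = 109; G_1 = 109−1 = 108
step 1: 108 = 3^(3 + 1) + 3^3; sub 4 for 3: 4^(4 + 1) + 4^4; = 1280; G_2 = 1280−1 = 1279
step 2: 1279 = 4^(4 + 1) + 3·4^3 + 3·4^2 + 3·4 + 3; sub 5 for 4: 5^(5 + 1) + 3·5^3 + 3·5^2 + 3·5 + 3; = 16093; G_3 = 16093−1 = 16092
step 3: 16092 = 5^(5 + 1) + 3·5^3 + 3·5^2 + 3·5 + 2; sub 6 for 5: 6^(6 + 1) + 3·6^3 + 3·6^2 + 3·6 + 2; = 280712; G_4 = 280712−1 = 280711
step 4: 280711 = 6^(6 + 1) + 3·6^3 + 3·6^2 + 3·6 + 1; sub 7 for 6: 7^(7 + 1) + 3·7^3 + 3·7^2 + 3·7 + 1; = 5765999; G_5 = 5765999−1 = 5765998

5485287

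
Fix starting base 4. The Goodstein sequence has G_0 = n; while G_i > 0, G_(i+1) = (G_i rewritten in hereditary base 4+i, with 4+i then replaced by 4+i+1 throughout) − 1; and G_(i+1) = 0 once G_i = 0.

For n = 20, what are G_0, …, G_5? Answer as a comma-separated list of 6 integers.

20 —HB4→ 4^2 + 4 —bump→ 5^2 + 5 = 30 —(−1)→ 29
29 —HB5→ 5^2 + 4 —bump→ 6^2 + 4 = 40 —(−1)→ 39
39 —HB6→ 6^2 + 3 —bump→ 7^2 + 3 = 52 —(−1)→ 51
51 —HB7→ 7^2 + 2 —bump→ 8^2 + 2 = 66 —(−1)→ 65
65 —HB8→ 8^2 + 1 —bump→ 9^2 + 1 = 82 —(−1)→ 81

20, 29, 39, 51, 65, 81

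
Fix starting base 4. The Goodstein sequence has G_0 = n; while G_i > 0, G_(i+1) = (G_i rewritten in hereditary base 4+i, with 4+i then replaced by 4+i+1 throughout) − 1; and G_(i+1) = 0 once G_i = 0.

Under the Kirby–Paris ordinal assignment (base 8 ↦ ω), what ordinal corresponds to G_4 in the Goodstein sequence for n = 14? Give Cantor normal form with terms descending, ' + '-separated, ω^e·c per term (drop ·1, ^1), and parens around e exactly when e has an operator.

ω·2 + 5

G_0 = 14. HB_4(14) = 3·4 + 2. Bump = 17. G_1 = 16.
G_1 = 16. HB_5(16) = 3·5 + 1. Bump = 19. G_2 = 18.
G_2 = 18. HB_6(18) = 3·6. Bump = 21. G_3 = 20.
G_3 = 20. HB_7(20) = 2·7 + 6. Bump = 22. G_4 = 21.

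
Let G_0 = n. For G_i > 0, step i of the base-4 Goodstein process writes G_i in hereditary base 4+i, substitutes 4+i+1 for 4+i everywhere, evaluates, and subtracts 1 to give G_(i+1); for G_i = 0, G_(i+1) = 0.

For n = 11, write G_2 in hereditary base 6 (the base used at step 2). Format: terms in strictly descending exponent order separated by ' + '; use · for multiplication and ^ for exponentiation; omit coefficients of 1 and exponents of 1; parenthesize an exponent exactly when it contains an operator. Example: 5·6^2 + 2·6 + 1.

2·6 + 1

11 —HB4→ 2·4 + 3 —bump→ 2·5 + 3 = 13 —(−1)→ 12
12 —HB5→ 2·5 + 2 —bump→ 2·6 + 2 = 14 —(−1)→ 13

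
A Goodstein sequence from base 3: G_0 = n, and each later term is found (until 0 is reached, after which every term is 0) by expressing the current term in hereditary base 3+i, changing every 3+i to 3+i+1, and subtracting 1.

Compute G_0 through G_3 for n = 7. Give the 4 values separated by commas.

G_0 = 7. HB_3(7) = 2·3 + 1. Bump = 9. G_1 = 8.
G_1 = 8. HB_4(8) = 2·4. Bump = 10. G_2 = 9.
G_2 = 9. HB_5(9) = 5 + 4. Bump = 10. G_3 = 9.

7, 8, 9, 9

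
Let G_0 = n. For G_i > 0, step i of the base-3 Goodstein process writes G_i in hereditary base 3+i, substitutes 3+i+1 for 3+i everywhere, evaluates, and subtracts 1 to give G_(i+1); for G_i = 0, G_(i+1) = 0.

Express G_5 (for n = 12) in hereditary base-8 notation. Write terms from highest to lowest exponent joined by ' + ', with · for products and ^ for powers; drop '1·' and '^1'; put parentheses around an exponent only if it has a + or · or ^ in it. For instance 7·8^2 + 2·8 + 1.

7·8 + 7

[0] 12 ≡ 3^2 + 3 (base 3). Lift 4: 20. −1: 19.
[1] 19 ≡ 4^2 + 3 (base 4). Lift 5: 28. −1: 27.
[2] 27 ≡ 5^2 + 2 (base 5). Lift 6: 38. −1: 37.
[3] 37 ≡ 6^2 + 1 (base 6). Lift 7: 50. −1: 49.
[4] 49 ≡ 7^2 (base 7). Lift 8: 64. −1: 63.
[5] 63 ≡ 7·8 + 7 (base 8). Lift 9: 70. −1: 69.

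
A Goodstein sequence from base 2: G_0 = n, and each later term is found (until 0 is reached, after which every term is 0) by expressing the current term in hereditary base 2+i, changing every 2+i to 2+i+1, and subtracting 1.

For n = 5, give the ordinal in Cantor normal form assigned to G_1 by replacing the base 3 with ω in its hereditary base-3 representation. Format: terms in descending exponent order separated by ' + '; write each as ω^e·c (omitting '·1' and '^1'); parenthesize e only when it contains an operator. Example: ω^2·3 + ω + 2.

ω^ω

base 2: 5 = 2^2 + 1; at 3: 3^3 + 1 = 28; next = 27
base 3: 27 = 3^3; at 4: 4^4 = 256; next = 255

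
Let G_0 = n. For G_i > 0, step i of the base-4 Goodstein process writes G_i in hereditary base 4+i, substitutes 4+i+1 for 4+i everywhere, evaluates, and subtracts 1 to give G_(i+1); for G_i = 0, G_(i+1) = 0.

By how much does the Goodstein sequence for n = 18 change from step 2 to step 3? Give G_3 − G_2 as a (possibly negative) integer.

G_0 = 18. HB_4(18) = 4^2 + 2. Bump = 27. G_1 = 26.
G_1 = 26. HB_5(26) = 5^2 + 1. Bump = 37. G_2 = 36.
G_2 = 36. HB_6(36) = 6^2. Bump = 49. G_3 = 48.

12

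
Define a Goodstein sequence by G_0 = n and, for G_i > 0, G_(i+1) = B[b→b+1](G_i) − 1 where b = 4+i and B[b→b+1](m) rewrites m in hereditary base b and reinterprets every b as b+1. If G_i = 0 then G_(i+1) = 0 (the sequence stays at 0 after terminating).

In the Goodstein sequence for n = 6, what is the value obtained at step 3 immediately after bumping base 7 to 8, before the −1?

6

base 4: 6 = 4 + 2; at 5: 5 + 2 = 7; next = 6
base 5: 6 = 5 + 1; at 6: 6 + 1 = 7; next = 6
base 6: 6 = 6; at 7: 7 = 7; next = 6
base 7: 6 = 6; at 8: 6 = 6; next = 5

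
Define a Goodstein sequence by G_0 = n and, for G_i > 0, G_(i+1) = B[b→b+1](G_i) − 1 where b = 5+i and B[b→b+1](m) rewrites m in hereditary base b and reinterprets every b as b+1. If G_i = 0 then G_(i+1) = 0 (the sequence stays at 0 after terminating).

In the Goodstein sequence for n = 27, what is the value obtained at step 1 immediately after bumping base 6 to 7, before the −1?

G_0 = 27. HB_5(27) = 5^2 + 2. Bump = 38. G_1 = 37.
G_1 = 37. HB_6(37) = 6^2 + 1. Bump = 50. G_2 = 49.

50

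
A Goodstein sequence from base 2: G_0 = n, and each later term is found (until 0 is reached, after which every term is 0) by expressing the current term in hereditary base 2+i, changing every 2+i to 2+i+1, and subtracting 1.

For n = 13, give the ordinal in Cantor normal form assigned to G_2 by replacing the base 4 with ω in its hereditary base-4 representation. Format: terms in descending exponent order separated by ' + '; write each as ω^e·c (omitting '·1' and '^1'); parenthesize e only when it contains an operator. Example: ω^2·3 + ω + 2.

G_0=13  [base 2] 2^(2 + 1) + 2^2 + 1  →[2↦3]→  3^(3 + 1) + 3^3 + 1 = 109  −1 ⇒ G_1=108
G_1=108  [base 3] 3^(3 + 1) + 3^3  →[3↦4]→  4^(4 + 1) + 4^4 = 1280  −1 ⇒ G_2=1279

ω^(ω + 1) + ω^3·3 + ω^2·3 + ω·3 + 3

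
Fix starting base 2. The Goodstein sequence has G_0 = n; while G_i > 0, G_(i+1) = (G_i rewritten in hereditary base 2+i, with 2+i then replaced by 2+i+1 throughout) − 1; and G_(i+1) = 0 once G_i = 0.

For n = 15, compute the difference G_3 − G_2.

base 2: 15 = 2^(2 + 1) + 2^2 + 2 + 1; at 3: 3^(3 + 1) + 3^3 + 3 + 1 = 112; next = 111
base 3: 111 = 3^(3 + 1) + 3^3 + 3; at 4: 4^(4 + 1) + 4^4 + 4 = 1284; next = 1283
base 4: 1283 = 4^(4 + 1) + 4^4 + 3; at 5: 5^(5 + 1) + 5^5 + 3 = 18753; next = 18752

17469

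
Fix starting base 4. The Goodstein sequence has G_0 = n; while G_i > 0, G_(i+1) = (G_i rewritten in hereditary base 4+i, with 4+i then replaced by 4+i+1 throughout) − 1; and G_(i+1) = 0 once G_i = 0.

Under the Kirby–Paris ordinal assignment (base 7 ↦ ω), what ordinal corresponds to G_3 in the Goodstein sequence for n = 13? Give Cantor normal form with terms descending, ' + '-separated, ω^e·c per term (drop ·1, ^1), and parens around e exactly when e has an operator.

G_0=13  [base 4] 3·4 + 1  →[4↦5]→  3·5 + 1 = 16  −1 ⇒ G_1=15
G_1=15  [base 5] 3·5  →[5↦6]→  3·6 = 18  −1 ⇒ G_2=17
G_2=17  [base 6] 2·6 + 5  →[6↦7]→  2·7 + 5 = 19  −1 ⇒ G_3=18

ω·2 + 4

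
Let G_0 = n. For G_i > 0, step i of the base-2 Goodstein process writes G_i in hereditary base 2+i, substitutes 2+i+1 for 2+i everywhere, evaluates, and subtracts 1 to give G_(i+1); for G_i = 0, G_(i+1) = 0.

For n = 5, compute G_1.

27

G_0 = 5. HB_2(5) = 2^2 + 1. Bump = 28. G_1 = 27.
G_1 = 27. HB_3(27) = 3^3. Bump = 256. G_2 = 255.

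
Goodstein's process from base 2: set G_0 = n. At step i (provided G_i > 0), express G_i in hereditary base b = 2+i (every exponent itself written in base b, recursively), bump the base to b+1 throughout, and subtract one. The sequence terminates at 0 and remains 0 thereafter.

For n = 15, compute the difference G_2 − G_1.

15 —HB2→ 2^(2 + 1) + 2^2 + 2 + 1 —bump→ 3^(3 + 1) + 3^3 + 3 + 1 = 112 —(−1)→ 111
111 —HB3→ 3^(3 + 1) + 3^3 + 3 —bump→ 4^(4 + 1) + 4^4 + 4 = 1284 —(−1)→ 1283

1172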